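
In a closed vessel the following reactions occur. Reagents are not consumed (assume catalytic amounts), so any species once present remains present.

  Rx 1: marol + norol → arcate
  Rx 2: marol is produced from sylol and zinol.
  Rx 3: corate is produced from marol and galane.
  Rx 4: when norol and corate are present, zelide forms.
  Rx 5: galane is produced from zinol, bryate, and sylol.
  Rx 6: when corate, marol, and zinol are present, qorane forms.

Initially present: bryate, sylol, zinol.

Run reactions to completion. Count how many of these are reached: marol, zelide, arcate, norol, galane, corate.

3

zinol, bryate, and sylol present → galane forms (Rx 5).
sylol and zinol present → marol forms (Rx 2).
marol and galane present → corate forms (Rx 3).
marol: reached.
zelide would need norol and corate (Rx 4), but norol never forms.
arcate would need marol and norol (Rx 1), but norol never forms.
No rule produces norol, and it is not given.
galane: reached.
corate: reached.
Reached: marol, galane, and corate — 3 of the 6.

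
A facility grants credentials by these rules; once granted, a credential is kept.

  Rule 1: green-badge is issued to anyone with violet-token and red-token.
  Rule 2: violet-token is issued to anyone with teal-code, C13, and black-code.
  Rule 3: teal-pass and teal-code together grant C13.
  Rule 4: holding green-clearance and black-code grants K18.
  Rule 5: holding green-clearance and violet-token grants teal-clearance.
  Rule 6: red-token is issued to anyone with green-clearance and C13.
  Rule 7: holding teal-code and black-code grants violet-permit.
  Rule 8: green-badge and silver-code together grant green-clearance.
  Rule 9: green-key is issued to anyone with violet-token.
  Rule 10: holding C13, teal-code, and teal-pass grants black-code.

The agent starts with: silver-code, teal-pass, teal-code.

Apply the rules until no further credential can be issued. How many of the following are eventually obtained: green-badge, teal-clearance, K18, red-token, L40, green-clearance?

0

green-badge would need violet-token and red-token (Rule 1), but red-token is never granted.
teal-clearance would need green-clearance and violet-token (Rule 5), but green-clearance is never granted.
K18 would need green-clearance and black-code (Rule 4), but green-clearance is never granted.
red-token would need green-clearance and C13 (Rule 6), but green-clearance is never granted.
No rule produces L40, and it is not given.
green-clearance would need green-badge and silver-code (Rule 8), but green-badge is never granted.
None of the 6 are reached.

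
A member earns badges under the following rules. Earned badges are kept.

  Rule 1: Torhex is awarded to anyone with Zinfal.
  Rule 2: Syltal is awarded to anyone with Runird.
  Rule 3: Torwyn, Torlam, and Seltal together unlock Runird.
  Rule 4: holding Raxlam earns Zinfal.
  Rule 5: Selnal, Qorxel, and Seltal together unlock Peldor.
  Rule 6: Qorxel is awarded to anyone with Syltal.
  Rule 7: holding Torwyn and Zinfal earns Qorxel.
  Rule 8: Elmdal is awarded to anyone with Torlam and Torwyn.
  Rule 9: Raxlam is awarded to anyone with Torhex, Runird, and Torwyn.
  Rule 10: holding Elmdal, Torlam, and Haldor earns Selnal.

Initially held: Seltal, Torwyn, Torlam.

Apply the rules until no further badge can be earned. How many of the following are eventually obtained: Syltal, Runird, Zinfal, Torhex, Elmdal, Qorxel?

With Torwyn, Torlam, and Seltal, Runird is earned (Rule 3).
With Torlam and Torwyn, Elmdal is earned (Rule 8).
With Runird, Syltal is earned (Rule 2).
With Syltal, Qorxel is earned (Rule 6).
Syltal: reached.
Runird: reached.
Zinfal would need Raxlam (Rule 4), but Raxlam is never earned.
Torhex would need Zinfal (Rule 1), but Zinfal is never earned.
Elmdal: reached.
Qorxel: reached.
Reached: Syltal, Runird, Elmdal, and Qorxel — 4 of the 6.

4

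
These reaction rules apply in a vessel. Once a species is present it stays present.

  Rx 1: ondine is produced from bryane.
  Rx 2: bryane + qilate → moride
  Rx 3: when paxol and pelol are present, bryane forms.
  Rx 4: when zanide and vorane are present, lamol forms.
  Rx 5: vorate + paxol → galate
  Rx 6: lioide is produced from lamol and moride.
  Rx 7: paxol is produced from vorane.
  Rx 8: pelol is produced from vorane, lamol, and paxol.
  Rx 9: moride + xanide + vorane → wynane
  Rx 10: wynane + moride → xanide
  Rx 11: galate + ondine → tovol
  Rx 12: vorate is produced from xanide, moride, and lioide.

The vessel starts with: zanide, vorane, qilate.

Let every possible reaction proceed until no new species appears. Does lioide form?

Yes

zanide and vorane present → lamol forms (Rx 4).
vorane present → paxol forms (Rx 7).
vorane, lamol, and paxol present → pelol forms (Rx 8).
paxol and pelol present → bryane forms (Rx 3).
bryane and qilate present → moride forms (Rx 2).
lamol and moride present → lioide forms (Rx 6).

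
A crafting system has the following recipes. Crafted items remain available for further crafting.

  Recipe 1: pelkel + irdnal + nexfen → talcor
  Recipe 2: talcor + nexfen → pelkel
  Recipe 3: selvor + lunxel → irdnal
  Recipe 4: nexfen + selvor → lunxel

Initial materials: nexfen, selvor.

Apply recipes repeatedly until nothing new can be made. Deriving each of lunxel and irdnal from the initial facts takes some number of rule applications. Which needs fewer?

lunxel

lunxel: Using Recipe 4, nexfen and selvor make lunxel. [1 rule application]
irdnal: Using Recipe 4, nexfen and selvor make lunxel. Using Recipe 3, selvor and lunxel make irdnal. [2 rule applications]
lunxel needs fewer.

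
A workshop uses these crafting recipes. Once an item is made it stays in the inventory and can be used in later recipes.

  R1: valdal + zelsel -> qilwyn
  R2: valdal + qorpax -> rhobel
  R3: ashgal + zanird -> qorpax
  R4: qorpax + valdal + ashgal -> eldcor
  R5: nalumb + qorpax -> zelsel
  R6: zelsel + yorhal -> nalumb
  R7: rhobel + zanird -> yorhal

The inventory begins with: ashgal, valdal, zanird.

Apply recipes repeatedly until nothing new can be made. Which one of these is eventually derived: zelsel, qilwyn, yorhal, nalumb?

ashgal + zanird -> qorpax (R3).
valdal + qorpax -> rhobel (R2).
Using R7, rhobel and zanird make yorhal.
qilwyn would need valdal and zelsel (R1), but zelsel is never obtained. zelsel would need nalumb and qorpax (R5), but nalumb is never obtained. nalumb would need zelsel and yorhal (R6), but zelsel is never obtained.

yorhal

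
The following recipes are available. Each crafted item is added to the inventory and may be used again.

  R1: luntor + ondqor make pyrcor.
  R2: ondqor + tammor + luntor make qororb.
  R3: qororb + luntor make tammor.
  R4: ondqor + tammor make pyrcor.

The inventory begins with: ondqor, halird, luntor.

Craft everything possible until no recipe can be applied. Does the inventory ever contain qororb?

qororb would need ondqor, tammor, and luntor (R2), but tammor is never obtained.

No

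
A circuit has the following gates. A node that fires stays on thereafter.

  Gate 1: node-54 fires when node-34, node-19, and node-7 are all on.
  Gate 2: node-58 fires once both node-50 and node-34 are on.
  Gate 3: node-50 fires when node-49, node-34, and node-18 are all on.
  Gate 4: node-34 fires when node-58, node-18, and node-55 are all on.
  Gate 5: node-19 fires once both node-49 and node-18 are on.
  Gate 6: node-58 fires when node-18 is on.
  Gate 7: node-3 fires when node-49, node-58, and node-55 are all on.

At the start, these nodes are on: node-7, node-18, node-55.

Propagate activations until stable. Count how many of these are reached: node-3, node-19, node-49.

0

node-3 would need node-49, node-58, and node-55 (Gate 7), but node-49 never turns on.
node-19 would need node-49 and node-18 (Gate 5), but node-49 never turns on.
No rule produces node-49, and it is not given.
None of the 3 are reached.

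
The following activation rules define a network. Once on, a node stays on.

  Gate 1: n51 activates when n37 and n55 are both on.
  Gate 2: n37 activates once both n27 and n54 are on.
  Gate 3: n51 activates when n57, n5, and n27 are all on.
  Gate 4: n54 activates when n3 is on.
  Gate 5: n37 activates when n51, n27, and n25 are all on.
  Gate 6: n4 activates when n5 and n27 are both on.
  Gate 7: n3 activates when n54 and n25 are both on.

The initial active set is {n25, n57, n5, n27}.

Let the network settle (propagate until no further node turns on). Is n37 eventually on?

n57, n5, and n27 are on, so n51 activates (Gate 3).
n51, n27, and n25 are on, so n37 activates (Gate 5).

Yes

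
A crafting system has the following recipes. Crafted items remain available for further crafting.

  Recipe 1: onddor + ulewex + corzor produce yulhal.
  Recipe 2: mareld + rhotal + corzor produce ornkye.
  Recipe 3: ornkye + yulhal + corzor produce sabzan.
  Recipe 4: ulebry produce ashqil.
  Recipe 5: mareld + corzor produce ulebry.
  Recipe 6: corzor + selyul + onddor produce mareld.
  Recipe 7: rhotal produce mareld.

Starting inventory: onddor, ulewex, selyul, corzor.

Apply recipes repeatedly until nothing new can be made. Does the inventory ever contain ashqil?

corzor + selyul + onddor → mareld (Recipe 6).
mareld + corzor → ulebry (Recipe 5).
ulebry → ashqil (Recipe 4).

Yes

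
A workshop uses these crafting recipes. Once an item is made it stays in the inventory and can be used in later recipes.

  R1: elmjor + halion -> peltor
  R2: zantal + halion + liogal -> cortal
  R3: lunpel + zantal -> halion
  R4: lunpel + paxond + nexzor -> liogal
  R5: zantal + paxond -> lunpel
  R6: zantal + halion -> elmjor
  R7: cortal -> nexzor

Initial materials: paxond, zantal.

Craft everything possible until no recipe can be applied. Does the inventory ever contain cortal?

No

cortal would need zantal, halion, and liogal (R2), but liogal is never obtained.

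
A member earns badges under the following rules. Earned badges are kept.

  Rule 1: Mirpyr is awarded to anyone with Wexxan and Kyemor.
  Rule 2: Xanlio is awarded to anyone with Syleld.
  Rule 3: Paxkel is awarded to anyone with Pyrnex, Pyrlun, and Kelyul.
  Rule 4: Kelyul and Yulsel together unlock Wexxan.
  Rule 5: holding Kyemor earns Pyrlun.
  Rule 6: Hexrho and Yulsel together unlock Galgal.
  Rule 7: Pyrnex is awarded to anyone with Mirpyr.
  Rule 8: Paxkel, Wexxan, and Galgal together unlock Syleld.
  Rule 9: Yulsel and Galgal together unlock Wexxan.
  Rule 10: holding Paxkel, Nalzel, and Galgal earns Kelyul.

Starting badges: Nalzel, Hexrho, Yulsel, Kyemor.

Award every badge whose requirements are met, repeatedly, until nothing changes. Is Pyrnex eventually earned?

Yes

With Hexrho and Yulsel, Galgal is earned (Rule 6).
With Yulsel and Galgal, Wexxan is earned (Rule 9).
With Wexxan and Kyemor, Mirpyr is earned (Rule 1).
With Mirpyr, Pyrnex is earned (Rule 7).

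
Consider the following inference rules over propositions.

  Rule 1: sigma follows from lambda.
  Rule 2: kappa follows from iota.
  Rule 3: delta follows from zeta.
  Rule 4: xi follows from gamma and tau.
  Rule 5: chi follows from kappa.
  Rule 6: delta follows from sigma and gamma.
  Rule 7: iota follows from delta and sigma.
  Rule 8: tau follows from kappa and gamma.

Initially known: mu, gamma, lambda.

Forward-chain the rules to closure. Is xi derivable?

From lambda, Rule 1 gives sigma.
From sigma and gamma, Rule 6 gives delta.
delta and sigma hold, so iota follows (Rule 7).
iota holds, so kappa follows (Rule 2).
From kappa and gamma, Rule 8 gives tau.
gamma and tau hold, so xi follows (Rule 4).

Yes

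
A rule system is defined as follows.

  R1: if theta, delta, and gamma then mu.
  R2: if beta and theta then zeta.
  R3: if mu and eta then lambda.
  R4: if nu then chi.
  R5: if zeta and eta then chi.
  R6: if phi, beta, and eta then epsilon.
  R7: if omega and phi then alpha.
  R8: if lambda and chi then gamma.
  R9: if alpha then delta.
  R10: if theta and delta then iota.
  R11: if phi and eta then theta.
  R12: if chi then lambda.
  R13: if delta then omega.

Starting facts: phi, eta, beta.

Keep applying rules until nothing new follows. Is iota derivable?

iota would need theta and delta (R10), but delta is never established.

No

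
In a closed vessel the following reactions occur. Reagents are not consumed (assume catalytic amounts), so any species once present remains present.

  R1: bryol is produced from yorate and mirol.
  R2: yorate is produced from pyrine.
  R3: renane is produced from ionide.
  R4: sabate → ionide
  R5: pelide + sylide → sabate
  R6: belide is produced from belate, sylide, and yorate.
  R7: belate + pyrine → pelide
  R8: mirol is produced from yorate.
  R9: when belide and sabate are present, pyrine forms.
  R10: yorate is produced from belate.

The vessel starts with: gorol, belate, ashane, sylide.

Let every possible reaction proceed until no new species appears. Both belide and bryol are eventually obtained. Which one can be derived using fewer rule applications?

belide: belate present → yorate forms (R10). belate, sylide, and yorate present → belide forms (R6). [2 rule applications]
bryol: belate present → yorate forms (R10). yorate present → mirol forms (R8). yorate and mirol present → bryol forms (R1). [3 rule applications]
belide needs fewer.

belide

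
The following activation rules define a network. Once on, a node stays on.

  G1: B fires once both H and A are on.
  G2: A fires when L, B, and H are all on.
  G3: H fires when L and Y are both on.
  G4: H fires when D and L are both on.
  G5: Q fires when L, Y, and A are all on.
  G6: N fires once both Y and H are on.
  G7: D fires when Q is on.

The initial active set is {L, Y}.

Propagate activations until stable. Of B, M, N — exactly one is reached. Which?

N

L and Y are on, so H fires (G3).
G6: Y and H on → N on.
No rule produces M, and it is not given. B would need H and A (G1), but A never turns on.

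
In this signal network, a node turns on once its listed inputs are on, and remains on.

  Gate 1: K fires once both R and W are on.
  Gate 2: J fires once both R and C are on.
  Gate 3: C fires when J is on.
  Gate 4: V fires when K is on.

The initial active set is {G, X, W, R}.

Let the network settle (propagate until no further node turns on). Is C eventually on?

C would need J (Gate 3), but J never turns on.

No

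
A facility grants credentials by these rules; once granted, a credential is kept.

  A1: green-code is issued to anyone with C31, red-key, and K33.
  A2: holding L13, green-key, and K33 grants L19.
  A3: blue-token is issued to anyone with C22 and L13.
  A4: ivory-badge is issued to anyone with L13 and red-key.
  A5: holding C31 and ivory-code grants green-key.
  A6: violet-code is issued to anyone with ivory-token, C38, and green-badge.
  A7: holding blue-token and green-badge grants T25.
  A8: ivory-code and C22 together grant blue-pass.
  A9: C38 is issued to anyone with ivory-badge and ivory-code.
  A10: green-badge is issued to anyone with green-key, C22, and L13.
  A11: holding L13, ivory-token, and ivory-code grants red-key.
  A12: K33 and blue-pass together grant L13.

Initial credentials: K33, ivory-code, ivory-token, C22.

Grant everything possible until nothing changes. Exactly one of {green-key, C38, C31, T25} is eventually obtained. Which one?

C38

Holding ivory-code and C22 grants blue-pass (A8).
Holding K33 and blue-pass grants L13 (A12).
Holding L13, ivory-token, and ivory-code grants red-key (A11).
Holding L13 and red-key grants ivory-badge (A4).
Holding ivory-badge and ivory-code grants C38 (A9).
No rule produces C31, and it is not given. green-key would need C31 and ivory-code (A5), but C31 is never granted. T25 would need blue-token and green-badge (A7), but green-badge is never granted.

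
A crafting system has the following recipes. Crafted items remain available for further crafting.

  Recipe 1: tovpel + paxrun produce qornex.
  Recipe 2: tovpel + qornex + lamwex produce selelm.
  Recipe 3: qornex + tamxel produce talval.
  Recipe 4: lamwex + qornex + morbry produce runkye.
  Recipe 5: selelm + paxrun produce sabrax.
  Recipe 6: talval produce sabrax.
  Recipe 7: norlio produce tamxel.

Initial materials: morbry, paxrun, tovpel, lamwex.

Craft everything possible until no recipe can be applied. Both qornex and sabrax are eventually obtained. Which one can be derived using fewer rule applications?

qornex: tovpel + paxrun → qornex (Recipe 1). [1 rule application]
sabrax: Using Recipe 1, tovpel and paxrun make qornex. Using Recipe 2, tovpel, qornex, and lamwex make selelm. selelm + paxrun → sabrax (Recipe 5). [3 rule applications]
qornex needs fewer.

qornex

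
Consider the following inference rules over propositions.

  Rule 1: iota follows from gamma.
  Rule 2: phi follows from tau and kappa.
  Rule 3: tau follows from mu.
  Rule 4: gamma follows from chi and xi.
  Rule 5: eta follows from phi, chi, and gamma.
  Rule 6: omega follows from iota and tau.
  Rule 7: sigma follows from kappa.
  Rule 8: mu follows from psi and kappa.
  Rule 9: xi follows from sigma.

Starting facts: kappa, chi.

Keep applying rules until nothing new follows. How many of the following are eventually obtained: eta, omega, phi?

eta would need phi, chi, and gamma (Rule 5), but phi is never established.
omega would need iota and tau (Rule 6), but tau is never established.
phi would need tau and kappa (Rule 2), but tau is never established.
None of the 3 are reached.

0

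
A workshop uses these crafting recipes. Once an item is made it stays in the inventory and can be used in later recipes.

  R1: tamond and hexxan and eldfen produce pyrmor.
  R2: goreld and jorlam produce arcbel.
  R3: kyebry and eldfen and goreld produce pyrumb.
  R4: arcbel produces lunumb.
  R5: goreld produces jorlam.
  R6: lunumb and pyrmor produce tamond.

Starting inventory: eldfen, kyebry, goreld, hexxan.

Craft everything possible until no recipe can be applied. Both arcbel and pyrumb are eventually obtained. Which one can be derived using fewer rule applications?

pyrumb: Using R3, kyebry, eldfen, and goreld make pyrumb. [1 rule application]
arcbel: goreld → jorlam (R5). Using R2, goreld and jorlam make arcbel. [2 rule applications]
pyrumb needs fewer.

pyrumb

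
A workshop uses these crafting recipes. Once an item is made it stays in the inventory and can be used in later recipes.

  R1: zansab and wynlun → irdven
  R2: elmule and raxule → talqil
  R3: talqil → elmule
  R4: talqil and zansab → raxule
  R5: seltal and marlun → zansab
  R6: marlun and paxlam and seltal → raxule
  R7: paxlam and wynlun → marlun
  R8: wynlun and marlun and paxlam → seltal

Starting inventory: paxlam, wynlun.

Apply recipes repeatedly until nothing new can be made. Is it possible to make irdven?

Yes

Using R7, paxlam and wynlun make marlun.
wynlun and marlun and paxlam → seltal (R8).
Using R5, seltal and marlun make zansab.
Using R1, zansab and wynlun make irdven.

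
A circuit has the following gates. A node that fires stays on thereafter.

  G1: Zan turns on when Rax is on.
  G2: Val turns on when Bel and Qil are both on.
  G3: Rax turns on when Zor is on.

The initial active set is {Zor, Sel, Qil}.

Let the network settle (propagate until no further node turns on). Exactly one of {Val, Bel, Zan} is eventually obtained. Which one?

Zan

Zor is on, so Rax turns on (G3).
Rax is on, so Zan turns on (G1).
No rule produces Bel, and it is not given. Val would need Bel and Qil (G2), but Bel never turns on.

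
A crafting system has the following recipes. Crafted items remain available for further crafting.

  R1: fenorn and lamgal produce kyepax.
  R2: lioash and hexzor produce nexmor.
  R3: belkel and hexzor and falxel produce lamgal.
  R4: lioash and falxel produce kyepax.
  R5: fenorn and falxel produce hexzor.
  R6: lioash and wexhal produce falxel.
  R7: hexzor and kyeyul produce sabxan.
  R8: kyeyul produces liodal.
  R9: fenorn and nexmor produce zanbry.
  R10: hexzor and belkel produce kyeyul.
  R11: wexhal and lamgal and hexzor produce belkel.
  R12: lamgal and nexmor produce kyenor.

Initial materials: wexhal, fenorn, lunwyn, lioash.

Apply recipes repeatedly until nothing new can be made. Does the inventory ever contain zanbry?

Yes

lioash and wexhal → falxel (R6).
Using R5, fenorn and falxel make hexzor.
Using R2, lioash and hexzor make nexmor.
fenorn and nexmor → zanbry (R9).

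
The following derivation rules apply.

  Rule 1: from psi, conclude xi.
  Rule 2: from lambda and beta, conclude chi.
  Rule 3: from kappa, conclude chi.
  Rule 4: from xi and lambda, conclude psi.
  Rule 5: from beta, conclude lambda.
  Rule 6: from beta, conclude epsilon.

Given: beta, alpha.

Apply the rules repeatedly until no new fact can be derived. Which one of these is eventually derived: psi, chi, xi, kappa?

beta holds, so lambda follows (Rule 5).
lambda and beta hold, so chi follows (Rule 2).
No rule produces kappa, and it is not given. xi would need psi (Rule 1), but psi is never established. psi would need xi and lambda (Rule 4), but xi is never established.

chi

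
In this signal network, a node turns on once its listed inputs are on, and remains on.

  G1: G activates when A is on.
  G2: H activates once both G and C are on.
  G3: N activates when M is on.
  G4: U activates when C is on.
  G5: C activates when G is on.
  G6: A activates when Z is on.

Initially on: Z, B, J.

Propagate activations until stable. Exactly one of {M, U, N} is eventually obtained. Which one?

U

G6: Z on → A on.
G1: A on → G on.
G5: G on → C on.
G4: C on → U on.
N would need M (G3), but M never turns on. No rule produces M, and it is not given.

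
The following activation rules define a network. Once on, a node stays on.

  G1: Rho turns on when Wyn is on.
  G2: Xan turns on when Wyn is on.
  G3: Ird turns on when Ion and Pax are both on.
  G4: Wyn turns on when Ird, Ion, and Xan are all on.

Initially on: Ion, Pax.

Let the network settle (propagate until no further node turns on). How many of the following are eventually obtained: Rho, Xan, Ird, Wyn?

G3: Ion and Pax on → Ird on.
Rho would need Wyn (G1), but Wyn never turns on.
Xan would need Wyn (G2), but Wyn never turns on.
Ird: reached.
Wyn would need Ird, Ion, and Xan (G4), but Xan never turns on.
Reached: Ird — 1 of the 4.

1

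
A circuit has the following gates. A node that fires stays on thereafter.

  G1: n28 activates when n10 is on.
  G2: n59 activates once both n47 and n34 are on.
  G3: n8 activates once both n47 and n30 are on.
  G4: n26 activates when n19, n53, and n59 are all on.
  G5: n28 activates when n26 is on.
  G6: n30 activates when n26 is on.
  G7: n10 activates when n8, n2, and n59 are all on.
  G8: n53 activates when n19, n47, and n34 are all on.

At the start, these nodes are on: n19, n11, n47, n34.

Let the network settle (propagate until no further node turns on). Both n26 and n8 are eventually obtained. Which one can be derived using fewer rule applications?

n26

n26: n19, n47, and n34 are on, so n53 activates (G8). G2: n47 and n34 on → n59 on. G4: n19, n53, and n59 on → n26 on. [3 rule applications]
n8: G8: n19, n47, and n34 on → n53 on. n47 and n34 are on, so n59 activates (G2). n19, n53, and n59 are on, so n26 activates (G4). G6: n26 on → n30 on. n47 and n30 are on, so n8 activates (G3). [5 rule applications]
n26 needs fewer.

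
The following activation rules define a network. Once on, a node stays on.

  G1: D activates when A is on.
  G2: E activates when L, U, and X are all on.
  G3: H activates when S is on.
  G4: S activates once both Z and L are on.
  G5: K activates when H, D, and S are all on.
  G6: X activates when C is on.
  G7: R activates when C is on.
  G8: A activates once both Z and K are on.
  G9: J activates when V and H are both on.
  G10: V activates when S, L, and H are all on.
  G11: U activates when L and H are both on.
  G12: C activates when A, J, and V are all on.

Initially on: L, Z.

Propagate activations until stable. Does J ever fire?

G4: Z and L on → S on.
G3: S on → H on.
G10: S, L, and H on → V on.
V and H are on, so J activates (G9).

Yes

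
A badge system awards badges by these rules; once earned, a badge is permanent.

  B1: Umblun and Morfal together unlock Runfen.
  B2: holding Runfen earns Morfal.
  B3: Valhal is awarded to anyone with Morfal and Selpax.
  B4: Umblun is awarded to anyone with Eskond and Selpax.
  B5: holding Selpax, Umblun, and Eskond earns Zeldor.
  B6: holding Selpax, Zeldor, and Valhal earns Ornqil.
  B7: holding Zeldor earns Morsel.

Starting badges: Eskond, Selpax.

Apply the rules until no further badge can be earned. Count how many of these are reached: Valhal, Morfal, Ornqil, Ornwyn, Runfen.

0

Valhal would need Morfal and Selpax (B3), but Morfal is never earned.
Morfal would need Runfen (B2), but Runfen is never earned.
Ornqil would need Selpax, Zeldor, and Valhal (B6), but Valhal is never earned.
No rule produces Ornwyn, and it is not given.
Runfen would need Umblun and Morfal (B1), but Morfal is never earned.
None of the 5 are reached.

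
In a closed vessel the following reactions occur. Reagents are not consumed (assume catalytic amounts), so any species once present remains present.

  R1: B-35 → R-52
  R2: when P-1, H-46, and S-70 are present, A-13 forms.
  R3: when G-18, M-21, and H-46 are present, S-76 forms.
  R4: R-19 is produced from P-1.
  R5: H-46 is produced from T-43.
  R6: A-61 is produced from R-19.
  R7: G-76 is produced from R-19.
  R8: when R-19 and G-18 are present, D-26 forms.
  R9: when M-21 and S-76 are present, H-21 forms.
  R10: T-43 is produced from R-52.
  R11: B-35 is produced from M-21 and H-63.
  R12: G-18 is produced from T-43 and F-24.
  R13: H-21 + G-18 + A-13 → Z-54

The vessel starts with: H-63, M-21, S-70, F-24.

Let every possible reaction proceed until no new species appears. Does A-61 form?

A-61 would need R-19 (R6), but R-19 never forms.

No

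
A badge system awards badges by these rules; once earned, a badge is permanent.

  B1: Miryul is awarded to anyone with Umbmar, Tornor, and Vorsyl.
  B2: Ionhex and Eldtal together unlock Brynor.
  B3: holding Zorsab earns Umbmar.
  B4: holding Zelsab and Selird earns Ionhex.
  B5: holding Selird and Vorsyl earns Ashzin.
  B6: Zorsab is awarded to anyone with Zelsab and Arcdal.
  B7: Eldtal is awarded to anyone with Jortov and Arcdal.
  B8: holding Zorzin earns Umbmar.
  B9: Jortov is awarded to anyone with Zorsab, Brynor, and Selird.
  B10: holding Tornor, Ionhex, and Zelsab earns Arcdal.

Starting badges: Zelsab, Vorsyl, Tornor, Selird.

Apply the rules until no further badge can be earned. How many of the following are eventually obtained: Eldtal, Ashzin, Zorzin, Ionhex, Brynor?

2

With Zelsab and Selird, Ionhex is earned (B4).
With Selird and Vorsyl, Ashzin is earned (B5).
Eldtal would need Jortov and Arcdal (B7), but Jortov is never earned.
Ashzin: reached.
No rule produces Zorzin, and it is not given.
Ionhex: reached.
Brynor would need Ionhex and Eldtal (B2), but Eldtal is never earned.
Reached: Ashzin and Ionhex — 2 of the 5.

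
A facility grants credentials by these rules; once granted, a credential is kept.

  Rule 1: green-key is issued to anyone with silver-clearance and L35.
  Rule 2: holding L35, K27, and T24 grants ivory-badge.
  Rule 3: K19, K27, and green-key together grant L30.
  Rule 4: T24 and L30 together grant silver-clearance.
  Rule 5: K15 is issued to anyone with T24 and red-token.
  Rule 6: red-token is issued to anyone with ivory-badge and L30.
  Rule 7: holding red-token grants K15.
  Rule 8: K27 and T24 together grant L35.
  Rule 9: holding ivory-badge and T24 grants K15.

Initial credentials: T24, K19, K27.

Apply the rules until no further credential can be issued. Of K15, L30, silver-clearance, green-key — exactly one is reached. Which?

Holding K27 and T24 grants L35 (Rule 8).
Holding L35, K27, and T24 grants ivory-badge (Rule 2).
Holding ivory-badge and T24 grants K15 (Rule 9).
L30 would need K19, K27, and green-key (Rule 3), but green-key is never granted. green-key would need silver-clearance and L35 (Rule 1), but silver-clearance is never granted. silver-clearance would need T24 and L30 (Rule 4), but L30 is never granted.

K15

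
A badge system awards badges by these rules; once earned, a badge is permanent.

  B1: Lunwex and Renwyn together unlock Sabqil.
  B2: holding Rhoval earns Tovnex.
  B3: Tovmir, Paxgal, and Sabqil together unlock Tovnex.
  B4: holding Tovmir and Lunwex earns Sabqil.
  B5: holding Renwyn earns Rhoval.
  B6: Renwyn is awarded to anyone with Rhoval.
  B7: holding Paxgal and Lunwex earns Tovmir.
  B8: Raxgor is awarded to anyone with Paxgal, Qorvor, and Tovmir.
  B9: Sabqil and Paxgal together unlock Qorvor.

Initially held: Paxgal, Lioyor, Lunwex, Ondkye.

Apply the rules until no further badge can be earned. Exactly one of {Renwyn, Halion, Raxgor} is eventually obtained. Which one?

Raxgor

With Paxgal and Lunwex, Tovmir is earned (B7).
With Tovmir and Lunwex, Sabqil is earned (B4).
With Sabqil and Paxgal, Qorvor is earned (B9).
With Paxgal, Qorvor, and Tovmir, Raxgor is earned (B8).
Renwyn would need Rhoval (B6), but Rhoval is never earned. No rule produces Halion, and it is not given.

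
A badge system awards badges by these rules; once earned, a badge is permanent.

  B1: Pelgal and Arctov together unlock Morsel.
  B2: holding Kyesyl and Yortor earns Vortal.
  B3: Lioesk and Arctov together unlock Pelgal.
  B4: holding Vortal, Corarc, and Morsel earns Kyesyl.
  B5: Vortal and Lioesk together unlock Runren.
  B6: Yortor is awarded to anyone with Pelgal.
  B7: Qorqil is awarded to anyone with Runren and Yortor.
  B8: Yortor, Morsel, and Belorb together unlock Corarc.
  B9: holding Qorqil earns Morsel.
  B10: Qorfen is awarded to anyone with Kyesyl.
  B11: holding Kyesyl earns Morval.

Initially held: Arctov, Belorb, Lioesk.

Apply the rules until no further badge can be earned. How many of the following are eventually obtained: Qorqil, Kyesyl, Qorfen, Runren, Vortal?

Qorqil would need Runren and Yortor (B7), but Runren is never earned.
Kyesyl would need Vortal, Corarc, and Morsel (B4), but Vortal is never earned.
Qorfen would need Kyesyl (B10), but Kyesyl is never earned.
Runren would need Vortal and Lioesk (B5), but Vortal is never earned.
Vortal would need Kyesyl and Yortor (B2), but Kyesyl is never earned.
None of the 5 are reached.

0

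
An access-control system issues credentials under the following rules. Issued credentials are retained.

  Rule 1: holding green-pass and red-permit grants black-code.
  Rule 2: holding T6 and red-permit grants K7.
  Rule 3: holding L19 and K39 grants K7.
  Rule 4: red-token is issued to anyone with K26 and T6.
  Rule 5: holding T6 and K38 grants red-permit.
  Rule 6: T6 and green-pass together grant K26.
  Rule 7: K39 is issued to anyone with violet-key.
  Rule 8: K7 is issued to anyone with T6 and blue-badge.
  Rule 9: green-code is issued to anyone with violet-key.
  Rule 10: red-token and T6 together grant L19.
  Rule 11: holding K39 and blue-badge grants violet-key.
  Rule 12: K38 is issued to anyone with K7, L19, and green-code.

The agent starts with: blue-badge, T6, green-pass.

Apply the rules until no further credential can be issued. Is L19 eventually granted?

Yes

Holding T6 and green-pass grants K26 (Rule 6).
Holding K26 and T6 grants red-token (Rule 4).
Holding red-token and T6 grants L19 (Rule 10).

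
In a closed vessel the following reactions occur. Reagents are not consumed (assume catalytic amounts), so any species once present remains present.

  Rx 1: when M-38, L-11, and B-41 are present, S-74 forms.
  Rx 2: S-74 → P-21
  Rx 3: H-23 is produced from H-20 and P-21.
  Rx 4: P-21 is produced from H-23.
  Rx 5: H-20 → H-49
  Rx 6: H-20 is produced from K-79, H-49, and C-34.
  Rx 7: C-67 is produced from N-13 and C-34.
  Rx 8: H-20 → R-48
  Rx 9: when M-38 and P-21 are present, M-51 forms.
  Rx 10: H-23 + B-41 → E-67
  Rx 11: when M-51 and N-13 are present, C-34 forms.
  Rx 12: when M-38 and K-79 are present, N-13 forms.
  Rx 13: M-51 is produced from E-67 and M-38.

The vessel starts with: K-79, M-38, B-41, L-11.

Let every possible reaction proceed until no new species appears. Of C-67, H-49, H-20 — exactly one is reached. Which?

C-67

M-38, L-11, and B-41 present → S-74 forms (Rx 1).
M-38 and K-79 present → N-13 forms (Rx 12).
S-74 present → P-21 forms (Rx 2).
M-38 and P-21 present → M-51 forms (Rx 9).
M-51 and N-13 present → C-34 forms (Rx 11).
N-13 and C-34 present → C-67 forms (Rx 7).
H-49 would need H-20 (Rx 5), but H-20 never forms. H-20 would need K-79, H-49, and C-34 (Rx 6), but H-49 never forms.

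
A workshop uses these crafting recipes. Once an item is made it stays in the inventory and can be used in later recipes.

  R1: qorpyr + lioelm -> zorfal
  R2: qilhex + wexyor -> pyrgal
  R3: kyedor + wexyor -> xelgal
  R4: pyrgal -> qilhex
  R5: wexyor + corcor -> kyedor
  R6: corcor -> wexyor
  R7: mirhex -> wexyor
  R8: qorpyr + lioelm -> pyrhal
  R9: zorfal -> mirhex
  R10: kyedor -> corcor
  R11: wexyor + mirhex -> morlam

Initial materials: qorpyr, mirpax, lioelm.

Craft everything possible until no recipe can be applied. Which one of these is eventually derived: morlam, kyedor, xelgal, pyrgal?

qorpyr + lioelm -> zorfal (R1).
zorfal -> mirhex (R9).
Using R7, mirhex makes wexyor.
wexyor + mirhex -> morlam (R11).
pyrgal would need qilhex and wexyor (R2), but qilhex is never obtained. kyedor would need wexyor and corcor (R5), but corcor is never obtained. xelgal would need kyedor and wexyor (R3), but kyedor is never obtained.

morlam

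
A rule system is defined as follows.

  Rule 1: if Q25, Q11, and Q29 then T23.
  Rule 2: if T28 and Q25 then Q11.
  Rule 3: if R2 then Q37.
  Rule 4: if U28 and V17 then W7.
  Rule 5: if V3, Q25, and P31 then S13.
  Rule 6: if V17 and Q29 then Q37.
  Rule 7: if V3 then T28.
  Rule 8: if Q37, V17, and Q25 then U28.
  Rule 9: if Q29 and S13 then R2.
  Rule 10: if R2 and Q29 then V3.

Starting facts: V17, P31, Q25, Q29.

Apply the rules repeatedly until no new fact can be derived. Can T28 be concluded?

T28 would need V3 (Rule 7), but V3 is never established.

No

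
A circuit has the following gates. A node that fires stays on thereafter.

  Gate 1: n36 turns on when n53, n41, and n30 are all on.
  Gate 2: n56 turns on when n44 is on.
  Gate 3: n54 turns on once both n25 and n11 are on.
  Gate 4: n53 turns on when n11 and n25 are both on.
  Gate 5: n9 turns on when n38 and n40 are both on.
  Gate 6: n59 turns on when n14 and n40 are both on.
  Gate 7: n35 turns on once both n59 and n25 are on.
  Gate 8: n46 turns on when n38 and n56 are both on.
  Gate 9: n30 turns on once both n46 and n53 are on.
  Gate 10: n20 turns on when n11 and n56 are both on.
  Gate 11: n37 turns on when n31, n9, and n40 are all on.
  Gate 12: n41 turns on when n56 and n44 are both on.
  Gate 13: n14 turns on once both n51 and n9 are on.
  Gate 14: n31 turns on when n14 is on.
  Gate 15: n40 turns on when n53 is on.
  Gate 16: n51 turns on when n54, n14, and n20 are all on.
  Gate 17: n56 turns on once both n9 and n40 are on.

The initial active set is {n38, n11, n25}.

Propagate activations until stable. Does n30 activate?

n11 and n25 are on, so n53 turns on (Gate 4).
n53 is on, so n40 turns on (Gate 15).
n38 and n40 are on, so n9 turns on (Gate 5).
Gate 17: n9 and n40 on → n56 on.
Gate 8: n38 and n56 on → n46 on.
n46 and n53 are on, so n30 turns on (Gate 9).

Yes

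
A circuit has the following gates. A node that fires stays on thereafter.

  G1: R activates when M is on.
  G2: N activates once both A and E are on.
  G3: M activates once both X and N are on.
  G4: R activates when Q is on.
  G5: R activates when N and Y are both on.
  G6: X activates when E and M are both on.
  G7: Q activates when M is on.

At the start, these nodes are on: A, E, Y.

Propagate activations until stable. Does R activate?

Yes

A and E are on, so N activates (G2).
N and Y are on, so R activates (G5).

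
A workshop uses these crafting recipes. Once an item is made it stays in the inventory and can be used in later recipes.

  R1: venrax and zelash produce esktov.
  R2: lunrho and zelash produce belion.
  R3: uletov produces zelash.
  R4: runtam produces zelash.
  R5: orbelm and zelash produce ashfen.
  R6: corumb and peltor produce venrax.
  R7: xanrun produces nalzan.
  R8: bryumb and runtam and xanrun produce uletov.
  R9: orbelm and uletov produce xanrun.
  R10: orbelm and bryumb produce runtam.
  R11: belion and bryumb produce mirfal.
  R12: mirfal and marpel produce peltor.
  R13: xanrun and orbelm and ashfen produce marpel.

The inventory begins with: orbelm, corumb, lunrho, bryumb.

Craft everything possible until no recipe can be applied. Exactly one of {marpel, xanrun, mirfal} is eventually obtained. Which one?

mirfal

Using R10, orbelm and bryumb make runtam.
runtam → zelash (R4).
lunrho and zelash → belion (R2).
Using R11, belion and bryumb make mirfal.
marpel would need xanrun, orbelm, and ashfen (R13), but xanrun is never obtained. xanrun would need orbelm and uletov (R9), but uletov is never obtained.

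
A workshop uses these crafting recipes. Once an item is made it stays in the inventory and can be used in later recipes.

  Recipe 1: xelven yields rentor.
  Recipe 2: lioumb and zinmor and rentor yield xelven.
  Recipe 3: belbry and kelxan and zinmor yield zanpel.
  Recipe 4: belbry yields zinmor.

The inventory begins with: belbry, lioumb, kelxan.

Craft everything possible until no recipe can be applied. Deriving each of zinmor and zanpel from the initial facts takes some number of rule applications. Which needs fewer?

zinmor: belbry → zinmor (Recipe 4). [1 rule application]
zanpel: Using Recipe 4, belbry makes zinmor. Using Recipe 3, belbry, kelxan, and zinmor make zanpel. [2 rule applications]
zinmor needs fewer.

zinmor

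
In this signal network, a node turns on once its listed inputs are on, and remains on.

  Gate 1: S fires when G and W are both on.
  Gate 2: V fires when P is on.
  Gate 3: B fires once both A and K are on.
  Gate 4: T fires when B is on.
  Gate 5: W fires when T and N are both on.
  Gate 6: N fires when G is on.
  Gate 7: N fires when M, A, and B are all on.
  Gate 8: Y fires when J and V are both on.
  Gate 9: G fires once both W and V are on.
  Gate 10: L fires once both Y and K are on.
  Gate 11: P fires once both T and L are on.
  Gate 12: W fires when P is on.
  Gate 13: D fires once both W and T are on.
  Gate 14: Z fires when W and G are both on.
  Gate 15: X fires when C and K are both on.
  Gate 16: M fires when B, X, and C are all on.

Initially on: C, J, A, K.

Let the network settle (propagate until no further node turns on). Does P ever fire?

No

P would need T and L (Gate 11), but L never turns on.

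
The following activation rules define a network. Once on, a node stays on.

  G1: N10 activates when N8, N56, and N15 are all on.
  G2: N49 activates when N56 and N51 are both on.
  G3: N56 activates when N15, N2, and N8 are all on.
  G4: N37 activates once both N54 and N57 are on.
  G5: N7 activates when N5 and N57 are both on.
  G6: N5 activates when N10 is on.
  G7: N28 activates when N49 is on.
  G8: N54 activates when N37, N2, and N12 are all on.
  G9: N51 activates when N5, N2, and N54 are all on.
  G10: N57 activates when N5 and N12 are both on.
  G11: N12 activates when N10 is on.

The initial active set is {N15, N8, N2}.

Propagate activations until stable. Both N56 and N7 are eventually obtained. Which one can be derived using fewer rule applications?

N56

N56: N15, N2, and N8 are on, so N56 activates (G3). [1 rule application]
N7: N15, N2, and N8 are on, so N56 activates (G3). N8, N56, and N15 are on, so N10 activates (G1). N10 is on, so N12 activates (G11). G6: N10 on → N5 on. G10: N5 and N12 on → N57 on. N5 and N57 are on, so N7 activates (G5). [6 rule applications]
N56 needs fewer.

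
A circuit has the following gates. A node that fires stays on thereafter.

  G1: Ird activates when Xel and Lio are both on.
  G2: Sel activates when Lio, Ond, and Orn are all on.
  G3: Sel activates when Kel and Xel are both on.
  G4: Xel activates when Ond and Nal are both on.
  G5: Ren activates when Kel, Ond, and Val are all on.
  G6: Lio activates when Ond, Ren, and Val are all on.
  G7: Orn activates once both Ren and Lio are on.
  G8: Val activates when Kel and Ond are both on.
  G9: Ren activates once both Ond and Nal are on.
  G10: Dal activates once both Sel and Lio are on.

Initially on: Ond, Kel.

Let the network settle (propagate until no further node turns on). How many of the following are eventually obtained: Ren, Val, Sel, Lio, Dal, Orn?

Kel and Ond are on, so Val activates (G8).
Kel, Ond, and Val are on, so Ren activates (G5).
G6: Ond, Ren, and Val on → Lio on.
G7: Ren and Lio on → Orn on.
G2: Lio, Ond, and Orn on → Sel on.
G10: Sel and Lio on → Dal on.
Ren: reached.
Val: reached.
Sel: reached.
Lio: reached.
Dal: reached.
Orn: reached.
All 6 are reached.

6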